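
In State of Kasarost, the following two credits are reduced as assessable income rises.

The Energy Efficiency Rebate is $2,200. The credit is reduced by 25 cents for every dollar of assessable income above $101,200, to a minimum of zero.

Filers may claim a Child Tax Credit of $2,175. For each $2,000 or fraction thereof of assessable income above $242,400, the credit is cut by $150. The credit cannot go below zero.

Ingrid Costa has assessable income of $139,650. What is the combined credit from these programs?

$2,175

Energy Efficiency Rebate: 25% of the $38,450 excess over $101,200 is $9,612.50 ≥ base, so the credit is $0.
Child Tax Credit: $139,650 is at or below the $242,400 threshold, so the full $2,175 applies.
Total: $0 + $2,175 = $2,175.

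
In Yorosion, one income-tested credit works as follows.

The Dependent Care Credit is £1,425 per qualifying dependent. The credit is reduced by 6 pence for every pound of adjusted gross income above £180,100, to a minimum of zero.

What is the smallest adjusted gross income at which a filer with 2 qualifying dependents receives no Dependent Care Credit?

Full credit = 2 × £1,425 = £2,850.
The credit falls by 6% of each pound above £180,100, so it reaches zero when the excess is £2,850 / 6% = £47,500: income = £180,100 + £47,500 = £227,600.

£227,600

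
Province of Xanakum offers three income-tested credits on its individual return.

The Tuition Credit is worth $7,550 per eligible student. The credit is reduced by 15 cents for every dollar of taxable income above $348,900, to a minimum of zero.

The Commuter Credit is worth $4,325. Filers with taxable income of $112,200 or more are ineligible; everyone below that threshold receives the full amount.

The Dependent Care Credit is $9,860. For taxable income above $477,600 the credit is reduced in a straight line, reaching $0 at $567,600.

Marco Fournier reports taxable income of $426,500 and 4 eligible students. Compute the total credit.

$28,420

Tuition Credit: base = 4 × $7,550 = $30,200. 15% of the $77,600 excess over $348,900 is $11,640; credit = $30,200 − $11,640 = $18,560.
Commuter Credit: $426,500 meets or exceeds the $112,200 cutoff, so the credit is $0.
Dependent Care Credit: $426,500 is at or below the $477,600 threshold, so the full $9,860 applies.
Total: $18,560 + $0 + $9,860 = $28,420.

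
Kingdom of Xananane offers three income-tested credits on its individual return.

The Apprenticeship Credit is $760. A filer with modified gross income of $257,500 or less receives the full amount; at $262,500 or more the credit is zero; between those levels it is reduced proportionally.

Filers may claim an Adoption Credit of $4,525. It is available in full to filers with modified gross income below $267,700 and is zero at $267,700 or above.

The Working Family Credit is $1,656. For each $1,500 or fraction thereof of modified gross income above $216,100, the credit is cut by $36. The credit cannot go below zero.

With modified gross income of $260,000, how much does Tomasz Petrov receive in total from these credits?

Apprenticeship Credit: $260,000 is $2,500 into a $5,000 phase-out range, leaving 2,500/5,000 of the credit: $760 × 2,500/5,000 = $380.
Adoption Credit: $260,000 is below the $267,700 cutoff, so the full $4,525 applies.
Working Family Credit: income exceeds $216,100 by $43,900, which is 30 full-or-partial $1,500 increments; reduction = 30 × $36 = $1,080, leaving $576.
Total: $380 + $4,525 + $576 = $5,481.

$5,481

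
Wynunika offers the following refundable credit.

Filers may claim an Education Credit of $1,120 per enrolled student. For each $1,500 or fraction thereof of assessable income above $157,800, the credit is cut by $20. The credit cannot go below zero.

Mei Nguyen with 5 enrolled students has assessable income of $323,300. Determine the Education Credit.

$3,380

Education Credit: base = 5 × $1,120 = $5,600. income exceeds $157,800 by $165,500, which is 111 full-or-partial $1,500 increments; reduction = 111 × $20 = $2,220, leaving $3,380.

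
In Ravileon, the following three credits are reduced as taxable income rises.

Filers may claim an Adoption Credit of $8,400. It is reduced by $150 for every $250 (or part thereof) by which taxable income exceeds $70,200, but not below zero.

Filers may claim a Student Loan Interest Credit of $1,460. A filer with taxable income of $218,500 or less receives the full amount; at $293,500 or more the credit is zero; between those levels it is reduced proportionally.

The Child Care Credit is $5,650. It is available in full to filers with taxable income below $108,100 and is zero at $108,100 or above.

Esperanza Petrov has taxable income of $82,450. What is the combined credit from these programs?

Adoption Credit: income exceeds $70,200 by $12,250, which is 49 full-or-partial $250 increments; reduction = 49 × $150 = $7,350, leaving $1,050.
Student Loan Interest Credit: $82,450 is at or below the $218,500 threshold, so the full $1,460 applies.
Child Care Credit: $82,450 is below the $108,100 cutoff, so the full $5,650 applies.
Total: $1,050 + $1,460 + $5,650 = $8,160.

$8,160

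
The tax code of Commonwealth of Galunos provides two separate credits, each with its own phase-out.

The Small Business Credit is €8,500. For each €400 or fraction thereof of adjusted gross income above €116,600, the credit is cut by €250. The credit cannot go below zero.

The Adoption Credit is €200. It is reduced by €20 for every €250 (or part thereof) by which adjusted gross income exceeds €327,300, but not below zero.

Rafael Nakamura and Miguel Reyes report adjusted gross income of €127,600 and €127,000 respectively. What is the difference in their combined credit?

€500

Rafael (€127,600): Small Business Credit: income exceeds €116,600 by €11,000, which is 28 full-or-partial €400 increments; reduction = 28 × €250 = €7,000, leaving €1,500. Adoption Credit: €127,600 is at or below the €327,300 threshold, so the full €200 applies. total €1,500 + €200 = €1,700
Miguel (€127,000): Small Business Credit: income exceeds €116,600 by €10,400, which is 26 full-or-partial €400 increments; reduction = 26 × €250 = €6,500, leaving €2,000. Adoption Credit: €127,000 is at or below the €327,300 threshold, so the full €200 applies. total €2,000 + €200 = €2,200
Difference: |€1,700 − €2,200| = €500.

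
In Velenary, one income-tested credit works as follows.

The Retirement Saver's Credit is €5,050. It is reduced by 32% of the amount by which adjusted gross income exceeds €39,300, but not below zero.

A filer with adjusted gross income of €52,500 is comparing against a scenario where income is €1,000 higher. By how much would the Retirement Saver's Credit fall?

€320

At €52,500 — 32% of the €13,200 excess over €39,300 is €4,224; credit = €5,050 − €4,224 = €826.
At €53,500 — 32% of the €14,200 excess over €39,300 is €4,544; credit = €5,050 − €4,544 = €506.
Lost: €826 − €506 = €320.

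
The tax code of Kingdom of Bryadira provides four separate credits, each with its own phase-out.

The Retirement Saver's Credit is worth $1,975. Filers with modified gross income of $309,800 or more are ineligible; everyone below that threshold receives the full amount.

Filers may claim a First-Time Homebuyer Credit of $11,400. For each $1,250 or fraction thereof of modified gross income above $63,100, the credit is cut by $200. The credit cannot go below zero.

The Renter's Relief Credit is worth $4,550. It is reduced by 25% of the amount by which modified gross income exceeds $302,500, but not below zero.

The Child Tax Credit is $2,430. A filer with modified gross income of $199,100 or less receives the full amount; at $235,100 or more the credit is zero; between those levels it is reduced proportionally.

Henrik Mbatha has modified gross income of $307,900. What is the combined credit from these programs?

Retirement Saver's Credit: $307,900 is below the $309,800 cutoff, so the full $1,975 applies.
First-Time Homebuyer Credit: income exceeds $63,100 by $244,800 → 196 increments × $200 = $39,200 ≥ base, so the credit is $0.
Renter's Relief Credit: 25% of the $5,400 excess over $302,500 is $1,350; credit = $4,550 − $1,350 = $3,200.
Child Tax Credit: $307,900 is at or above $235,100, so the credit is $0.
Total: $1,975 + $0 + $3,200 + $0 = $5,175.

$5,175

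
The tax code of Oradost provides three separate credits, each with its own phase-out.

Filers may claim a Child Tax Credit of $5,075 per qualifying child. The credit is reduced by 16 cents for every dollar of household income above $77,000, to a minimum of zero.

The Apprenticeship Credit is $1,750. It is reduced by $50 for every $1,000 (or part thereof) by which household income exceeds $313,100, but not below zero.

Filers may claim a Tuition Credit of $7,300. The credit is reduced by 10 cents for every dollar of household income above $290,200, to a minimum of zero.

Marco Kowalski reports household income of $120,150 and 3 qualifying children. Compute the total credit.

Child Tax Credit: base = 3 × $5,075 = $15,225. 16% of the $43,150 excess over $77,000 is $6,904; credit = $15,225 − $6,904 = $8,321.
Apprenticeship Credit: $120,150 is at or below the $313,100 threshold, so the full $1,750 applies.
Tuition Credit: $120,150 is at or below the $290,200 threshold, so the full $7,300 applies.
Total: $8,321 + $1,750 + $7,300 = $17,371.

$17,371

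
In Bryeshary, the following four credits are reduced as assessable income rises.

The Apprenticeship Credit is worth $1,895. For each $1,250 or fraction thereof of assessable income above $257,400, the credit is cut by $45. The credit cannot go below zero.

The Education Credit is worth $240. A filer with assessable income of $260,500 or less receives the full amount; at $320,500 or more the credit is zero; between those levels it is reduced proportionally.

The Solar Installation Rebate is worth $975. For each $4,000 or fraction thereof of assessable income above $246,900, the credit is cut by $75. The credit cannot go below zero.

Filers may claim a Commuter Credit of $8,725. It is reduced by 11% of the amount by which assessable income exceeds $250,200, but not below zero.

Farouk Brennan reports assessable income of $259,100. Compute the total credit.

Apprenticeship Credit: income exceeds $257,400 by $1,700, which is 2 full-or-partial $1,250 increments; reduction = 2 × $45 = $90, leaving $1,805.
Education Credit: $259,100 is at or below the $260,500 threshold, so the full $240 applies.
Solar Installation Rebate: income exceeds $246,900 by $12,200, which is 4 full-or-partial $4,000 increments; reduction = 4 × $75 = $300, leaving $675.
Commuter Credit: 11% of the $8,900 excess over $250,200 is $979; credit = $8,725 − $979 = $7,746.
Total: $1,805 + $240 + $675 + $7,746 = $10,466.

$10,466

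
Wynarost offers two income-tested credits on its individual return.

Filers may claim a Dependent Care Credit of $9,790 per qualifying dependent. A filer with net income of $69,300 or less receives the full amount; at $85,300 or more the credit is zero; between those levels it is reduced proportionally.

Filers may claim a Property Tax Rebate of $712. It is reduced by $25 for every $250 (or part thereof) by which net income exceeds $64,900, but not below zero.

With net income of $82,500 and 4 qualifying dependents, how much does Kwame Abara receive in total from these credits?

$6,853

Dependent Care Credit: base = 4 × $9,790 = $39,160. $82,500 is $13,200 into a $16,000 phase-out range, leaving 2,800/16,000 of the credit: $39,160 × 2,800/16,000 = $6,853.
Property Tax Rebate: income exceeds $64,900 by $17,600 → 71 increments × $25 = $1,775 ≥ base, so the credit is $0.
Total: $6,853 + $0 = $6,853.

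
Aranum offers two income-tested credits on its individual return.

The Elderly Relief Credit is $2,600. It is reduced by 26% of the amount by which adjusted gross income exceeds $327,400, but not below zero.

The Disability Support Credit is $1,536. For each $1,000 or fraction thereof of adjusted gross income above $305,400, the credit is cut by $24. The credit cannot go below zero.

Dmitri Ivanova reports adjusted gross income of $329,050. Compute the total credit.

$3,131

Elderly Relief Credit: 26% of the $1,650 excess over $327,400 is $429; credit = $2,600 − $429 = $2,171.
Disability Support Credit: income exceeds $305,400 by $23,650, which is 24 full-or-partial $1,000 increments; reduction = 24 × $24 = $576, leaving $960.
Total: $2,171 + $960 = $3,131.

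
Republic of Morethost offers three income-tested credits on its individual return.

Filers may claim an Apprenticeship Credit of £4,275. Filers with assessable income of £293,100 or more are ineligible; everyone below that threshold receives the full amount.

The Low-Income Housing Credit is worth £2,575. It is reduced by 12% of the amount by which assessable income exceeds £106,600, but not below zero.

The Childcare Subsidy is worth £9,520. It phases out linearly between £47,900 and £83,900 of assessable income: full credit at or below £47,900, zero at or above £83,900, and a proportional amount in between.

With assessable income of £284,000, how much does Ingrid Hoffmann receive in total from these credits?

Apprenticeship Credit: £284,000 is below the £293,100 cutoff, so the full £4,275 applies.
Low-Income Housing Credit: 12% of the £177,400 excess over £106,600 is £21,288 ≥ base, so the credit is £0.
Childcare Subsidy: £284,000 is at or above £83,900, so the credit is £0.
Total: £4,275 + £0 + £0 = £4,275.

£4,275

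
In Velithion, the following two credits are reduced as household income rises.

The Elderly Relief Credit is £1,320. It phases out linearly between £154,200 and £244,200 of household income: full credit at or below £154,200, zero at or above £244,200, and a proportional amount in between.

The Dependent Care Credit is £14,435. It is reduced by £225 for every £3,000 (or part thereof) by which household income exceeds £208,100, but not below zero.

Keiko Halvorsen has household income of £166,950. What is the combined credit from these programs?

£15,568

Elderly Relief Credit: £166,950 is £12,750 into a £90,000 phase-out range, leaving 77,250/90,000 of the credit: £1,320 × 77,250/90,000 = £1,133.
Dependent Care Credit: £166,950 is at or below the £208,100 threshold, so the full £14,435 applies.
Total: £1,133 + £14,435 = £15,568.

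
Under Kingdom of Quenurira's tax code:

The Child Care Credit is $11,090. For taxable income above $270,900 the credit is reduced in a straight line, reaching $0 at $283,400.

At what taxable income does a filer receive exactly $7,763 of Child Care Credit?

$274,650

$7,763 is 7,763/11,090 of the full $11,090, so 3,327/11,090 of the $12,500 range has been used: income = $270,900 + $12,500 × 3,327/11,090 = $274,650.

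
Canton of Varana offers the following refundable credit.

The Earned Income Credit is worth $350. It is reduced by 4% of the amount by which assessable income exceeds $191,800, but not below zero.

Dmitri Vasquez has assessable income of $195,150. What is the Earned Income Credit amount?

Earned Income Credit: 4% of the $3,350 excess over $191,800 is $134; credit = $350 − $134 = $216.

$216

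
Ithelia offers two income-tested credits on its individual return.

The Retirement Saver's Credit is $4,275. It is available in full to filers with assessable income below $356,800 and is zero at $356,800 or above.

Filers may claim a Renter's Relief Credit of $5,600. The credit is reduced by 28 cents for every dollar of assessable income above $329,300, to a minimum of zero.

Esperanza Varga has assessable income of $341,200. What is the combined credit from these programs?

$6,543

Retirement Saver's Credit: $341,200 is below the $356,800 cutoff, so the full $4,275 applies.
Renter's Relief Credit: 28% of the $11,900 excess over $329,300 is $3,332; credit = $5,600 − $3,332 = $2,268.
Total: $4,275 + $2,268 = $6,543.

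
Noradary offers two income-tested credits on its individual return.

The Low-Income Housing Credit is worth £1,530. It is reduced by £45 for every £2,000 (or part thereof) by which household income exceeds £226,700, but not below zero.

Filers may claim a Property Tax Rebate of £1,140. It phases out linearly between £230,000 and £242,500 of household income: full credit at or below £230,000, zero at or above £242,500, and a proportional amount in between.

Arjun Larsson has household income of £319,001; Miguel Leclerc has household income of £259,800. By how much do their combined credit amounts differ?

Arjun (£319,001): Low-Income Housing Credit: income exceeds £226,700 by £92,301 → 47 increments × £45 = £2,115 ≥ base, so the credit is £0. Property Tax Rebate: £319,001 is at or above £242,500, so the credit is £0. total £0 + £0 = £0
Miguel (£259,800): Low-Income Housing Credit: income exceeds £226,700 by £33,100, which is 17 full-or-partial £2,000 increments; reduction = 17 × £45 = £765, leaving £765. Property Tax Rebate: £259,800 is at or above £242,500, so the credit is £0. total £765 + £0 = £765
Difference: |£0 − £765| = £765.

£765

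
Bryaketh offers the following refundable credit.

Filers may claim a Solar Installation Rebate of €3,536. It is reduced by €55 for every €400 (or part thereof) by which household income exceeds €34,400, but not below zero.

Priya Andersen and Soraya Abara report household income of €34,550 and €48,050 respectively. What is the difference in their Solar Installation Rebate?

Priya (€34,550): Solar Installation Rebate: income exceeds €34,400 by €150, which is 1 full-or-partial €400 increment; reduction = 1 × €55 = €55, leaving €3,481.
Soraya (€48,050): Solar Installation Rebate: income exceeds €34,400 by €13,650, which is 35 full-or-partial €400 increments; reduction = 35 × €55 = €1,925, leaving €1,611.
Difference: |€3,481 − €1,611| = €1,870.

€1,870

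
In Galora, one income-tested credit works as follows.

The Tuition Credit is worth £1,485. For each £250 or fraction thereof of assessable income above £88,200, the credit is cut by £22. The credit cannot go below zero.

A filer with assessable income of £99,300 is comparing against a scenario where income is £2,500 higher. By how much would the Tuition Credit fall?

£220

At £99,300 — income exceeds £88,200 by £11,100, which is 45 full-or-partial £250 increments; reduction = 45 × £22 = £990, leaving £495.
At £101,800 — income exceeds £88,200 by £13,600, which is 55 full-or-partial £250 increments; reduction = 55 × £22 = £1,210, leaving £275.
Lost: £495 − £275 = £220.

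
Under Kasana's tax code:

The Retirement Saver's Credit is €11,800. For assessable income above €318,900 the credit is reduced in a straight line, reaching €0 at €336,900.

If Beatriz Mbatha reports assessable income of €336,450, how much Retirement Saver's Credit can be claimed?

€295

Retirement Saver's Credit: €336,450 is €17,550 into a €18,000 phase-out range, leaving 450/18,000 of the credit: €11,800 × 450/18,000 = €295.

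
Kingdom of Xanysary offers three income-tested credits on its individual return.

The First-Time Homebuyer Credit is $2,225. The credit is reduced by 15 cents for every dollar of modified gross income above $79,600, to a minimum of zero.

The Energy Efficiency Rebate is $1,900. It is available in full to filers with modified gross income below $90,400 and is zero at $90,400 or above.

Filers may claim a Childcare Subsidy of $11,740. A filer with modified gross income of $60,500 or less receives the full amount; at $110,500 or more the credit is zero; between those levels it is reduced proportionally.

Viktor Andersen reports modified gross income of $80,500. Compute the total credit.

$11,034

First-Time Homebuyer Credit: 15% of the $900 excess over $79,600 is $135; credit = $2,225 − $135 = $2,090.
Energy Efficiency Rebate: $80,500 is below the $90,400 cutoff, so the full $1,900 applies.
Childcare Subsidy: $80,500 is $20,000 into a $50,000 phase-out range, leaving 30,000/50,000 of the credit: $11,740 × 30,000/50,000 = $7,044.
Total: $2,090 + $1,900 + $7,044 = $11,034.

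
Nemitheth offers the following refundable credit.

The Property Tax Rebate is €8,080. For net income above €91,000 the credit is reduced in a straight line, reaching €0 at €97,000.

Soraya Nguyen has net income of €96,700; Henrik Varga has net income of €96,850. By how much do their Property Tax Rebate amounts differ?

Soraya (€96,700): Property Tax Rebate: €96,700 is €5,700 into a €6,000 phase-out range, leaving 300/6,000 of the credit: €8,080 × 300/6,000 = €404.
Henrik (€96,850): Property Tax Rebate: €96,850 is €5,850 into a €6,000 phase-out range, leaving 150/6,000 of the credit: €8,080 × 150/6,000 = €202.
Difference: |€404 − €202| = €202.

€202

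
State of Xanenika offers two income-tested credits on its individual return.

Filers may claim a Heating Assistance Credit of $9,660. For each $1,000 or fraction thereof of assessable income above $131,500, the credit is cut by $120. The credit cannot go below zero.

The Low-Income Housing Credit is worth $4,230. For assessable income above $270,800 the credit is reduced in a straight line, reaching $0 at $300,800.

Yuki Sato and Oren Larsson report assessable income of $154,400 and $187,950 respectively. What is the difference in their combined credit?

Yuki ($154,400): Heating Assistance Credit: income exceeds $131,500 by $22,900, which is 23 full-or-partial $1,000 increments; reduction = 23 × $120 = $2,760, leaving $6,900. Low-Income Housing Credit: $154,400 is at or below the $270,800 threshold, so the full $4,230 applies. total $6,900 + $4,230 = $11,130
Oren ($187,950): Heating Assistance Credit: income exceeds $131,500 by $56,450, which is 57 full-or-partial $1,000 increments; reduction = 57 × $120 = $6,840, leaving $2,820. Low-Income Housing Credit: $187,950 is at or below the $270,800 threshold, so the full $4,230 applies. total $2,820 + $4,230 = $7,050
Difference: |$11,130 − $7,050| = $4,080.

$4,080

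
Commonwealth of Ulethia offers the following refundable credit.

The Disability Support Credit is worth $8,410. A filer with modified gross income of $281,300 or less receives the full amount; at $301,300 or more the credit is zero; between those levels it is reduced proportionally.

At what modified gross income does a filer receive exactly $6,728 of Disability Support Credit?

$285,300

$6,728 is 6,728/8,410 of the full $8,410, so 1,682/8,410 of the $20,000 range has been used: income = $281,300 + $20,000 × 1,682/8,410 = $285,300.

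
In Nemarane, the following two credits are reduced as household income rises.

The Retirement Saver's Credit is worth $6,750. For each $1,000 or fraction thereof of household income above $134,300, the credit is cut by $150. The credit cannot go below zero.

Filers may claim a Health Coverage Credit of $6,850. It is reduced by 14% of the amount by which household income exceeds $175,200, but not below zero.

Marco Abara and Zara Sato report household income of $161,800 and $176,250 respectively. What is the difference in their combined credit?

$2,247

Marco ($161,800): Retirement Saver's Credit: income exceeds $134,300 by $27,500, which is 28 full-or-partial $1,000 increments; reduction = 28 × $150 = $4,200, leaving $2,550. Health Coverage Credit: $161,800 is at or below the $175,200 threshold, so the full $6,850 applies. total $2,550 + $6,850 = $9,400
Zara ($176,250): Retirement Saver's Credit: income exceeds $134,300 by $41,950, which is 42 full-or-partial $1,000 increments; reduction = 42 × $150 = $6,300, leaving $450. Health Coverage Credit: 14% of the $1,050 excess over $175,200 is $147; credit = $6,850 − $147 = $6,703. total $450 + $6,703 = $7,153
Difference: |$9,400 − $7,153| = $2,247.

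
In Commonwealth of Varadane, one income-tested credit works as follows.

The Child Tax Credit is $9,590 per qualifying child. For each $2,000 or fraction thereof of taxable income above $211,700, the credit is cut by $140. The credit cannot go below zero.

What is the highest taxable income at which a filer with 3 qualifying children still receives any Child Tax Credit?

$621,700

Full credit = 3 × $9,590 = $28,770.
After 205 increments the reduction is 205 × $140 = $28,700, leaving $70; one more increment wipes it out. Increment 205 ends at excess 205 × $2,000 = $410,000, so the highest qualifying income is $211,700 + $410,000 = $621,700.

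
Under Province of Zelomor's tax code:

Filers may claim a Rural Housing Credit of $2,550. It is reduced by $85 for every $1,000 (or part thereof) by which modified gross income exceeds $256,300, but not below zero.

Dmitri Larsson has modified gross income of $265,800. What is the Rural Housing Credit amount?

Rural Housing Credit: income exceeds $256,300 by $9,500, which is 10 full-or-partial $1,000 increments; reduction = 10 × $85 = $850, leaving $1,700.

$1,700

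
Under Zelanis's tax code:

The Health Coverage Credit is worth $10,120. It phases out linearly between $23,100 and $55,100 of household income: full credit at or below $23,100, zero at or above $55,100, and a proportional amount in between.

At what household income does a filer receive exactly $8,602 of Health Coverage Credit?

$27,900

$8,602 is 8,602/10,120 of the full $10,120, so 1,518/10,120 of the $32,000 range has been used: income = $23,100 + $32,000 × 1,518/10,120 = $27,900.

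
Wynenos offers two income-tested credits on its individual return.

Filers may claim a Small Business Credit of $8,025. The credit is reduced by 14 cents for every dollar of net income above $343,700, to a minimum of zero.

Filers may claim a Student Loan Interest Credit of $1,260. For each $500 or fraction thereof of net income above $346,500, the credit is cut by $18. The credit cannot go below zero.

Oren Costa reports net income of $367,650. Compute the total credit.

Small Business Credit: 14% of the $23,950 excess over $343,700 is $3,353; credit = $8,025 − $3,353 = $4,672.
Student Loan Interest Credit: income exceeds $346,500 by $21,150, which is 43 full-or-partial $500 increments; reduction = 43 × $18 = $774, leaving $486.
Total: $4,672 + $486 = $5,158.

$5,158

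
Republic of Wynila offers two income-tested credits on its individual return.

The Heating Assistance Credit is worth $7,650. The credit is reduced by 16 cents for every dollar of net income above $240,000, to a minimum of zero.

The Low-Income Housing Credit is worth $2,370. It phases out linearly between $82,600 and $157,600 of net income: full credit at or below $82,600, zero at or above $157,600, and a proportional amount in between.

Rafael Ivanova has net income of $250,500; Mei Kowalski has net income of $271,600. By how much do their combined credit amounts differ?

Rafael ($250,500): Heating Assistance Credit: 16% of the $10,500 excess over $240,000 is $1,680; credit = $7,650 − $1,680 = $5,970. Low-Income Housing Credit: $250,500 is at or above $157,600, so the credit is $0. total $5,970 + $0 = $5,970
Mei ($271,600): Heating Assistance Credit: 16% of the $31,600 excess over $240,000 is $5,056; credit = $7,650 − $5,056 = $2,594. Low-Income Housing Credit: $271,600 is at or above $157,600, so the credit is $0. total $2,594 + $0 = $2,594
Difference: |$5,970 − $2,594| = $3,376.

$3,376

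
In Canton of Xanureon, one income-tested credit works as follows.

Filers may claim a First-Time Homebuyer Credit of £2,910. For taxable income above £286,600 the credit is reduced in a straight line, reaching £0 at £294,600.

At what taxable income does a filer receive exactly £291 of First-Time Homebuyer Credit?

£291 is 291/2,910 of the full £2,910, so 2,619/2,910 of the £8,000 range has been used: income = £286,600 + £8,000 × 2,619/2,910 = £293,800.

£293,800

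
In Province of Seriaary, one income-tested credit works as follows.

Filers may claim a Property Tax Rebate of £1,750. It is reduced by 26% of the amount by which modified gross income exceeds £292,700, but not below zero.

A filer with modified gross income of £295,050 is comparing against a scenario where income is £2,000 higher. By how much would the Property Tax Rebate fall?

£520

At £295,050 — 26% of the £2,350 excess over £292,700 is £611; credit = £1,750 − £611 = £1,139.
At £297,050 — 26% of the £4,350 excess over £292,700 is £1,131; credit = £1,750 − £1,131 = £619.
Lost: £1,139 − £619 = £520.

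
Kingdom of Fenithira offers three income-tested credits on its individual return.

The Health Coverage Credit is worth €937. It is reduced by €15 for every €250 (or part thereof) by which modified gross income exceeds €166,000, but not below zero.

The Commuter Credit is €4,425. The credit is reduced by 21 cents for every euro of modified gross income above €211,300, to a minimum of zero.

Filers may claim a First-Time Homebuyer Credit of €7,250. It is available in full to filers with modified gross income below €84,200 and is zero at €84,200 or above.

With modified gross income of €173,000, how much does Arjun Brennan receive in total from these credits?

Health Coverage Credit: income exceeds €166,000 by €7,000, which is 28 full-or-partial €250 increments; reduction = 28 × €15 = €420, leaving €517.
Commuter Credit: €173,000 is at or below the €211,300 threshold, so the full €4,425 applies.
First-Time Homebuyer Credit: €173,000 meets or exceeds the €84,200 cutoff, so the credit is €0.
Total: €517 + €4,425 + €0 = €4,942.

€4,942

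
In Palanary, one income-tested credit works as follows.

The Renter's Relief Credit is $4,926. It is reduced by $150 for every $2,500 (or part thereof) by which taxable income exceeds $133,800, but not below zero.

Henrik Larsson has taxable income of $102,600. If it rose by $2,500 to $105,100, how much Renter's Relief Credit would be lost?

$0

At $102,600 — $102,600 is at or below the $133,800 threshold, so the full $4,926 applies.
At $105,100 — $105,100 is at or below the $133,800 threshold, so the full $4,926 applies.
Lost: $4,926 − $4,926 = $0.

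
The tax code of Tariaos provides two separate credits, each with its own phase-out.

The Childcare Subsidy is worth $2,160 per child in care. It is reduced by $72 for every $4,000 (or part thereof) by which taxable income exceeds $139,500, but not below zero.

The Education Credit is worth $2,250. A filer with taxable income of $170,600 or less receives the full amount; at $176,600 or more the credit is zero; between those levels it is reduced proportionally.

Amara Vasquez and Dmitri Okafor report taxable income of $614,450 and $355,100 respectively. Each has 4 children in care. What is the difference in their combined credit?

Amara ($614,450): Childcare Subsidy: base = 4 × $2,160 = $8,640. income exceeds $139,500 by $474,950, which is 119 full-or-partial $4,000 increments; reduction = 119 × $72 = $8,568, leaving $72. Education Credit: $614,450 is at or above $176,600, so the credit is $0. total $72 + $0 = $72
Dmitri ($355,100): Childcare Subsidy: base = 4 × $2,160 = $8,640. income exceeds $139,500 by $215,600, which is 54 full-or-partial $4,000 increments; reduction = 54 × $72 = $3,888, leaving $4,752. Education Credit: $355,100 is at or above $176,600, so the credit is $0. total $4,752 + $0 = $4,752
Difference: |$72 − $4,752| = $4,680.

$4,680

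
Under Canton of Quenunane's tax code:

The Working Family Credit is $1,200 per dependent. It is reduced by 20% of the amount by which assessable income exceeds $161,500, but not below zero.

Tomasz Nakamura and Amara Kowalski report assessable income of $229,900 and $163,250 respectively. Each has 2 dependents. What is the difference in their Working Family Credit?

Tomasz ($229,900): Working Family Credit: base = 2 × $1,200 = $2,400. 20% of the $68,400 excess over $161,500 is $13,680 ≥ base, so the credit is $0.
Amara ($163,250): Working Family Credit: base = 2 × $1,200 = $2,400. 20% of the $1,750 excess over $161,500 is $350; credit = $2,400 − $350 = $2,050.
Difference: |$0 − $2,050| = $2,050.

$2,050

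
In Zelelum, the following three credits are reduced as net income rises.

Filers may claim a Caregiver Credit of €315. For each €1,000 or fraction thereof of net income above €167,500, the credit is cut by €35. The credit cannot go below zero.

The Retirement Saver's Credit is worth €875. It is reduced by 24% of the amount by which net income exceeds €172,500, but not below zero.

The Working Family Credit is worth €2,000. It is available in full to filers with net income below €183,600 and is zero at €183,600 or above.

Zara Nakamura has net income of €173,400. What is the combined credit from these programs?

€2,764

Caregiver Credit: income exceeds €167,500 by €5,900, which is 6 full-or-partial €1,000 increments; reduction = 6 × €35 = €210, leaving €105.
Retirement Saver's Credit: 24% of the €900 excess over €172,500 is €216; credit = €875 − €216 = €659.
Working Family Credit: €173,400 is below the €183,600 cutoff, so the full €2,000 applies.
Total: €105 + €659 + €2,000 = €2,764.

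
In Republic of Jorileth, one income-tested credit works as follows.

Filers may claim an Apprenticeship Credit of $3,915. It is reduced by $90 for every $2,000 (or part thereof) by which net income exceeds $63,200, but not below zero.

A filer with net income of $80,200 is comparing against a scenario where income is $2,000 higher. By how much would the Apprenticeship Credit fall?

At $80,200 — income exceeds $63,200 by $17,000, which is 9 full-or-partial $2,000 increments; reduction = 9 × $90 = $810, leaving $3,105.
At $82,200 — income exceeds $63,200 by $19,000, which is 10 full-or-partial $2,000 increments; reduction = 10 × $90 = $900, leaving $3,015.
Lost: $3,105 − $3,015 = $90.

$90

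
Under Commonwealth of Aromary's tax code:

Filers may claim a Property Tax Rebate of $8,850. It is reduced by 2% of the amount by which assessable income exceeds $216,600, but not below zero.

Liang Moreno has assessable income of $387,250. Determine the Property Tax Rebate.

Property Tax Rebate: 2% of the $170,650 excess over $216,600 is $3,413; credit = $8,850 − $3,413 = $5,437.

$5,437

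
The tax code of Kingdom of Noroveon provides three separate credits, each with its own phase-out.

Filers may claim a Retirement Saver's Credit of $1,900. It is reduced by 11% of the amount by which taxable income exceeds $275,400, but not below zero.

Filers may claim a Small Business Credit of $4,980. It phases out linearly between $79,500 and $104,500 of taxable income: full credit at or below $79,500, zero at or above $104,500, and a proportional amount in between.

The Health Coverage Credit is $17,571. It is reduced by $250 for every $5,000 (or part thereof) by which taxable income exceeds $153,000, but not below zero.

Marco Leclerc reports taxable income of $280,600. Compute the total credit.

Retirement Saver's Credit: 11% of the $5,200 excess over $275,400 is $572; credit = $1,900 − $572 = $1,328.
Small Business Credit: $280,600 is at or above $104,500, so the credit is $0.
Health Coverage Credit: income exceeds $153,000 by $127,600, which is 26 full-or-partial $5,000 increments; reduction = 26 × $250 = $6,500, leaving $11,071.
Total: $1,328 + $0 + $11,071 = $12,399.

$12,399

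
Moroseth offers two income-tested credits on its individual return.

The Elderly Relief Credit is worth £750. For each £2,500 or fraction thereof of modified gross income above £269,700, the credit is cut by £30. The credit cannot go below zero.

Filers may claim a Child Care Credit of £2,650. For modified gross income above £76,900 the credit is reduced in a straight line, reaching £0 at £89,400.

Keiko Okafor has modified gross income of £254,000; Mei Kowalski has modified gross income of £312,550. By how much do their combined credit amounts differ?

Keiko (£254,000): Elderly Relief Credit: £254,000 is at or below the £269,700 threshold, so the full £750 applies. Child Care Credit: £254,000 is at or above £89,400, so the credit is £0. total £750 + £0 = £750
Mei (£312,550): Elderly Relief Credit: income exceeds £269,700 by £42,850, which is 18 full-or-partial £2,500 increments; reduction = 18 × £30 = £540, leaving £210. Child Care Credit: £312,550 is at or above £89,400, so the credit is £0. total £210 + £0 = £210
Difference: |£750 − £210| = £540.

£540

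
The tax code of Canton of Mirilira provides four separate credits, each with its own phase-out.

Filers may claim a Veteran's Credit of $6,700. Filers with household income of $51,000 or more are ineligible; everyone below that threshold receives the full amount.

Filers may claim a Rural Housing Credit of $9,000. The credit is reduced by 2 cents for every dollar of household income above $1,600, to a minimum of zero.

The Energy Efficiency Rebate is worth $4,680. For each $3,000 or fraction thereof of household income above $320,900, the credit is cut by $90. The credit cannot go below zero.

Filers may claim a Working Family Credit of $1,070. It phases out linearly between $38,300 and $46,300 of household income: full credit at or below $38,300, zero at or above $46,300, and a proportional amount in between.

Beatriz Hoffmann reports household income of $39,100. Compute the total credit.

$20,593

Veteran's Credit: $39,100 is below the $51,000 cutoff, so the full $6,700 applies.
Rural Housing Credit: 2% of the $37,500 excess over $1,600 is $750; credit = $9,000 − $750 = $8,250.
Energy Efficiency Rebate: $39,100 is at or below the $320,900 threshold, so the full $4,680 applies.
Working Family Credit: $39,100 is $800 into a $8,000 phase-out range, leaving 7,200/8,000 of the credit: $1,070 × 7,200/8,000 = $963.
Total: $6,700 + $8,250 + $4,680 + $963 = $20,593.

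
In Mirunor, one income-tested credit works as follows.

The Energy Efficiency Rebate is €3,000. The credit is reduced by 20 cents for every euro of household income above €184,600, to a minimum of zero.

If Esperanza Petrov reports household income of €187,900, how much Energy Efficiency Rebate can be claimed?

€2,340

Energy Efficiency Rebate: 20% of the €3,300 excess over €184,600 is €660; credit = €3,000 − €660 = €2,340.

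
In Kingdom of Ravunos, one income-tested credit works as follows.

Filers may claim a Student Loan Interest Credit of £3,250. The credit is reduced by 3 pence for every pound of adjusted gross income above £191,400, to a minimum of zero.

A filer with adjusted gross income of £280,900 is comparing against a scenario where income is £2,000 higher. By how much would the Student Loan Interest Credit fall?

At £280,900 — 3% of the £89,500 excess over £191,400 is £2,685; credit = £3,250 − £2,685 = £565.
At £282,900 — 3% of the £91,500 excess over £191,400 is £2,745; credit = £3,250 − £2,745 = £505.
Lost: £565 − £505 = £60.

£60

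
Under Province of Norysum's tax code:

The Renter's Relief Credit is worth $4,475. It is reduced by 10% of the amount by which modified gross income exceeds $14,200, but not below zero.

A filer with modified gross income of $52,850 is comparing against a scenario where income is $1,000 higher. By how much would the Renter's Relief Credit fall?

At $52,850 — 10% of the $38,650 excess over $14,200 is $3,865; credit = $4,475 − $3,865 = $610.
At $53,850 — 10% of the $39,650 excess over $14,200 is $3,965; credit = $4,475 − $3,965 = $510.
Lost: $610 − $510 = $100.

$100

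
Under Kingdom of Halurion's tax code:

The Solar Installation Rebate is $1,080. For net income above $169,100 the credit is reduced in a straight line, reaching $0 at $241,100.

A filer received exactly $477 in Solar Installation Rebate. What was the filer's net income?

$209,300

$477 is 477/1,080 of the full $1,080, so 603/1,080 of the $72,000 range has been used: income = $169,100 + $72,000 × 603/1,080 = $209,300.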